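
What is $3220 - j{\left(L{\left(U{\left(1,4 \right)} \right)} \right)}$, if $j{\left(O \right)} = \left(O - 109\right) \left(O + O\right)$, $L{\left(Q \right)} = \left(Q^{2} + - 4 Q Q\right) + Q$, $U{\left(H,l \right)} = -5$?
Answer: $-27020$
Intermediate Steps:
$L{\left(Q \right)} = Q - 3 Q^{2}$ ($L{\left(Q \right)} = \left(Q^{2} - 4 Q^{2}\right) + Q = - 3 Q^{2} + Q = Q - 3 Q^{2}$)
$j{\left(O \right)} = 2 O \left(-109 + O\right)$ ($j{\left(O \right)} = \left(-109 + O\right) 2 O = 2 O \left(-109 + O\right)$)
$3220 - j{\left(L{\left(U{\left(1,4 \right)} \right)} \right)} = 3220 - 2 \left(- 5 \left(1 - -15\right)\right) \left(-109 - 5 \left(1 - -15\right)\right) = 3220 - 2 \left(- 5 \left(1 + 15\right)\right) \left(-109 - 5 \left(1 + 15\right)\right) = 3220 - 2 \left(\left(-5\right) 16\right) \left(-109 - 80\right) = 3220 - 2 \left(-80\right) \left(-109 - 80\right) = 3220 - 2 \left(-80\right) \left(-189\right) = 3220 - 30240 = -27020$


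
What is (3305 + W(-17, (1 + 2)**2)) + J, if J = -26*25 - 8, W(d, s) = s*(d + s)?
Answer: 2575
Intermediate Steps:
J = -658 (J = -650 - 8 = -658)
(3305 + W(-17, (1 + 2)**2)) + J = (3305 + (1 + 2)**2*(-17 + (1 + 2)**2)) - 658 = (3305 + 3**2*(-17 + 3**2)) - 658 = (3305 + 9*(-17 + 9)) - 658 = (3305 + 9*(-8)) - 658 = (3305 - 72) - 658 = 3233 - 658 = 2575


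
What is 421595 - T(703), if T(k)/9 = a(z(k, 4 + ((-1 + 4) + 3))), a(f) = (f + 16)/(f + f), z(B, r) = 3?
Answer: 843133/2 ≈ 4.2157e+5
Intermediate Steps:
a(f) = (16 + f)/(2*f) (a(f) = (16 + f)/((2*f)) = (16 + f)*(1/(2*f)) = (16 + f)/(2*f))
T(k) = 57/2 (T(k) = 9*((½)*(16 + 3)/3) = 9*((½)*(⅓)*19) = 9*(19/6) = 57/2)
421595 - T(703) = 421595 - 1*57/2 = 421595 - 57/2 = 843133/2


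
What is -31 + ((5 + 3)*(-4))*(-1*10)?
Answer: 289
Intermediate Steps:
-31 + ((5 + 3)*(-4))*(-1*10) = -31 + (8*(-4))*(-10) = -31 - 32*(-10) = -31 + 320 = 289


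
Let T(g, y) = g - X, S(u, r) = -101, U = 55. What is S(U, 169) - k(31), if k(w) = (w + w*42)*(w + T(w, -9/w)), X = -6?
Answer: -90745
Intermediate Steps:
T(g, y) = 6 + g (T(g, y) = g - 1*(-6) = g + 6 = 6 + g)
k(w) = 43*w*(6 + 2*w) (k(w) = (w + w*42)*(w + (6 + w)) = (w + 42*w)*(6 + 2*w) = (43*w)*(6 + 2*w) = 43*w*(6 + 2*w))
S(U, 169) - k(31) = -101 - 86*31*(3 + 31) = -101 - 86*31*34 = -101 - 1*90644 = -101 - 90644 = -90745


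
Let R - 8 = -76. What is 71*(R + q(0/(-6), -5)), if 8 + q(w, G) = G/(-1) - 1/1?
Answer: -5112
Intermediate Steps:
R = -68 (R = 8 - 76 = -68)
q(w, G) = -9 - G (q(w, G) = -8 + (G/(-1) - 1/1) = -8 + (G*(-1) - 1*1) = -8 + (-G - 1) = -8 + (-1 - G) = -9 - G)
71*(R + q(0/(-6), -5)) = 71*(-68 + (-9 - 1*(-5))) = 71*(-68 + (-9 + 5)) = 71*(-68 - 4) = 71*(-72) = -5112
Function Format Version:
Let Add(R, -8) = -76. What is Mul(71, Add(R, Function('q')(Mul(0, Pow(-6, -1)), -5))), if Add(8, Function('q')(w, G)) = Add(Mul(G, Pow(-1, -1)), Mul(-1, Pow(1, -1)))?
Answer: -5112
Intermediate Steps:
R = -68 (R = Add(8, -76) = -68)
Function('q')(w, G) = Add(-9, Mul(-1, G)) (Function('q')(w, G) = Add(-8, Add(Mul(G, Pow(-1, -1)), Mul(-1, Pow(1, -1)))) = Add(-8, Add(Mul(G, -1), Mul(-1, 1))) = Add(-8, Add(Mul(-1, G), -1)) = Add(-8, Add(-1, Mul(-1, G))) = Add(-9, Mul(-1, G)))
Mul(71, Add(R, Function('q')(Mul(0, Pow(-6, -1)), -5))) = Mul(71, Add(-68, Add(-9, Mul(-1, -5)))) = Mul(71, Add(-68, Add(-9, 5))) = Mul(71, Add(-68, -4)) = Mul(71, -72) = -5112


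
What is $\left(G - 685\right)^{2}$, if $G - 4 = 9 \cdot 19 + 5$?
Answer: $255025$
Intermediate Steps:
$G = 180$ ($G = 4 + \left(9 \cdot 19 + 5\right) = 4 + \left(171 + 5\right) = 4 + 176 = 180$)
$\left(G - 685\right)^{2} = \left(180 - 685\right)^{2} = \left(-505\right)^{2} = 255025$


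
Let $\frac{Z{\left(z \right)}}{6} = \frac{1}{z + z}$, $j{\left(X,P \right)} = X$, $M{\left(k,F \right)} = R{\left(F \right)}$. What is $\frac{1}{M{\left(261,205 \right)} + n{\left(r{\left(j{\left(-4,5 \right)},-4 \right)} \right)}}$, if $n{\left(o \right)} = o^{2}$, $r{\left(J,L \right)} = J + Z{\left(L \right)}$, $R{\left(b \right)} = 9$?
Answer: $\frac{16}{505} \approx 0.031683$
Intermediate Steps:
$M{\left(k,F \right)} = 9$
$Z{\left(z \right)} = \frac{3}{z}$ ($Z{\left(z \right)} = \frac{6}{z + z} = \frac{6}{2 z} = 6 \frac{1}{2 z} = \frac{3}{z}$)
$r{\left(J,L \right)} = J + \frac{3}{L}$
$\frac{1}{M{\left(261,205 \right)} + n{\left(r{\left(j{\left(-4,5 \right)},-4 \right)} \right)}} = \frac{1}{9 + \left(-4 + \frac{3}{-4}\right)^{2}} = \frac{1}{9 + \left(-4 + 3 \left(- \frac{1}{4}\right)\right)^{2}} = \frac{1}{9 + \left(-4 - \frac{3}{4}\right)^{2}} = \frac{1}{9 + \left(- \frac{19}{4}\right)^{2}} = \frac{1}{9 + \frac{361}{16}} = \frac{1}{\frac{505}{16}} = \frac{16}{505}$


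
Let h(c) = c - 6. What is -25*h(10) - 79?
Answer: -179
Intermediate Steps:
h(c) = -6 + c
-25*h(10) - 79 = -25*(-6 + 10) - 79 = -25*4 - 79 = -100 - 79 = -179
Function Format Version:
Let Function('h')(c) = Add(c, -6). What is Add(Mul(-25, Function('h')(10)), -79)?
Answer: -179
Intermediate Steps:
Function('h')(c) = Add(-6, c)
Add(Mul(-25, Function('h')(10)), -79) = Add(Mul(-25, Add(-6, 10)), -79) = Add(Mul(-25, 4), -79) = Add(-100, -79) = -179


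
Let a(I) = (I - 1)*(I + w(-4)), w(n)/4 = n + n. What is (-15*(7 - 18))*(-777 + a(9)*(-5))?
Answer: 23595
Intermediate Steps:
w(n) = 8*n (w(n) = 4*(n + n) = 4*(2*n) = 8*n)
a(I) = (-1 + I)*(-32 + I) (a(I) = (I - 1)*(I + 8*(-4)) = (-1 + I)*(I - 32) = (-1 + I)*(-32 + I))
(-15*(7 - 18))*(-777 + a(9)*(-5)) = (-15*(7 - 18))*(-777 + (32 + 9**2 - 33*9)*(-5)) = (-15*(-11))*(-777 + (32 + 81 - 297)*(-5)) = 165*(-777 - 184*(-5)) = 165*(-777 + 920) = 165*143 = 23595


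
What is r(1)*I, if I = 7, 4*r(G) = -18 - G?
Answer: -133/4 ≈ -33.250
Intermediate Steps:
r(G) = -9/2 - G/4 (r(G) = (-18 - G)/4 = -9/2 - G/4)
r(1)*I = (-9/2 - ¼*1)*7 = (-9/2 - ¼)*7 = -19/4*7 = -133/4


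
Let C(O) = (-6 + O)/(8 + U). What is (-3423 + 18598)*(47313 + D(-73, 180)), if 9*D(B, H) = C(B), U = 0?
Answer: 51692984975/72 ≈ 7.1796e+8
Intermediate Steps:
C(O) = -¾ + O/8 (C(O) = (-6 + O)/(8 + 0) = (-6 + O)/8 = (-6 + O)*(⅛) = -¾ + O/8)
D(B, H) = -1/12 + B/72 (D(B, H) = (-¾ + B/8)/9 = -1/12 + B/72)
(-3423 + 18598)*(47313 + D(-73, 180)) = (-3423 + 18598)*(47313 + (-1/12 + (1/72)*(-73))) = 15175*(47313 + (-1/12 - 73/72)) = 15175*(47313 - 79/72) = 15175*(3406457/72) = 51692984975/72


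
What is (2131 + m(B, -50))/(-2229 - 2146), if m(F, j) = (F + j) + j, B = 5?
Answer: -2036/4375 ≈ -0.46537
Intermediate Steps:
m(F, j) = F + 2*j
(2131 + m(B, -50))/(-2229 - 2146) = (2131 + (5 + 2*(-50)))/(-2229 - 2146) = (2131 + (5 - 100))/(-4375) = (2131 - 95)*(-1/4375) = 2036*(-1/4375) = -2036/4375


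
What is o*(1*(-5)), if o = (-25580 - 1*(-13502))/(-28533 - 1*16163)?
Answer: -30195/22348 ≈ -1.3511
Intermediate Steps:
o = 6039/22348 (o = (-25580 + 13502)/(-28533 - 16163) = -12078/(-44696) = -12078*(-1/44696) = 6039/22348 ≈ 0.27023)
o*(1*(-5)) = 6039*(1*(-5))/22348 = (6039/22348)*(-5) = -30195/22348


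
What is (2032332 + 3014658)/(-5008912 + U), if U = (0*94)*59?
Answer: -2523495/2504456 ≈ -1.0076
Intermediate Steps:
U = 0 (U = 0*59 = 0)
(2032332 + 3014658)/(-5008912 + U) = (2032332 + 3014658)/(-5008912 + 0) = 5046990/(-5008912) = 5046990*(-1/5008912) = -2523495/2504456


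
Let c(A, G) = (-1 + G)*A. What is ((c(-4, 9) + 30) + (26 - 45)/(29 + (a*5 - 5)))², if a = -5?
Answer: 289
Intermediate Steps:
c(A, G) = A*(-1 + G)
((c(-4, 9) + 30) + (26 - 45)/(29 + (a*5 - 5)))² = ((-4*(-1 + 9) + 30) + (26 - 45)/(29 + (-5*5 - 5)))² = ((-4*8 + 30) - 19/(29 + (-25 - 5)))² = ((-32 + 30) - 19/(29 - 30))² = (-2 - 19/(-1))² = (-2 - 19*(-1))² = (-2 + 19)² = 17² = 289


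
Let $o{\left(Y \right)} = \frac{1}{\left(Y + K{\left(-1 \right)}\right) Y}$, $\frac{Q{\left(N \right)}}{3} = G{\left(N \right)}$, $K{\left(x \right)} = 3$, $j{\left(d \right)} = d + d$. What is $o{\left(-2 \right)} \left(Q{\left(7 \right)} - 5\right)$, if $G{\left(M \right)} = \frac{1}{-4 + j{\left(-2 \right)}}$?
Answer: $\frac{43}{16} \approx 2.6875$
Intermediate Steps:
$j{\left(d \right)} = 2 d$
$G{\left(M \right)} = - \frac{1}{8}$ ($G{\left(M \right)} = \frac{1}{-4 + 2 \left(-2\right)} = \frac{1}{-4 - 4} = \frac{1}{-8} = - \frac{1}{8}$)
$Q{\left(N \right)} = - \frac{3}{8}$ ($Q{\left(N \right)} = 3 \left(- \frac{1}{8}\right) = - \frac{3}{8}$)
$o{\left(Y \right)} = \frac{1}{Y \left(3 + Y\right)}$ ($o{\left(Y \right)} = \frac{1}{\left(Y + 3\right) Y} = \frac{1}{\left(3 + Y\right) Y} = \frac{1}{Y \left(3 + Y\right)}$)
$o{\left(-2 \right)} \left(Q{\left(7 \right)} - 5\right) = \frac{1}{\left(-2\right) \left(3 - 2\right)} \left(- \frac{3}{8} - 5\right) = - \frac{1}{2 \cdot 1} \left(- \frac{3}{8} + \left(-10 + 5\right)\right) = \left(- \frac{1}{2}\right) 1 \left(- \frac{3}{8} - 5\right) = \left(- \frac{1}{2}\right) \left(- \frac{43}{8}\right) = \frac{43}{16}$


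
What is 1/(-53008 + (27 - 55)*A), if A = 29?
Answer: -1/53820 ≈ -1.8580e-5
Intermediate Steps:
1/(-53008 + (27 - 55)*A) = 1/(-53008 + (27 - 55)*29) = 1/(-53008 - 28*29) = 1/(-53008 - 812) = 1/(-53820) = -1/53820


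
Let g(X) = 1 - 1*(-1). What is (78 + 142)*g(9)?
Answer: 440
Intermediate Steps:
g(X) = 2 (g(X) = 1 + 1 = 2)
(78 + 142)*g(9) = (78 + 142)*2 = 220*2 = 440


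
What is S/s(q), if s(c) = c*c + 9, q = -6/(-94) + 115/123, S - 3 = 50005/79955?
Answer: 1937488819014/5342892531475 ≈ 0.36263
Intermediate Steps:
S = 57974/15991 (S = 3 + 50005/79955 = 3 + 50005*(1/79955) = 3 + 10001/15991 = 57974/15991 ≈ 3.6254)
q = 5774/5781 (q = -6*(-1/94) + 115*(1/123) = 3/47 + 115/123 = 5774/5781 ≈ 0.99879)
s(c) = 9 + c**2 (s(c) = c**2 + 9 = 9 + c**2)
S/s(q) = 57974/(15991*(9 + (5774/5781)**2)) = 57974/(15991*(9 + 33339076/33419961)) = 57974/(15991*(334118725/33419961)) = (57974/15991)*(33419961/334118725) = 1937488819014/5342892531475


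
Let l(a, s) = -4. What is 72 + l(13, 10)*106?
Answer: -352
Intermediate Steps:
72 + l(13, 10)*106 = 72 - 4*106 = 72 - 424 = -352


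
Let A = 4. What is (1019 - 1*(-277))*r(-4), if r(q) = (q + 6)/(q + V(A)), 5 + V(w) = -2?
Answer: -2592/11 ≈ -235.64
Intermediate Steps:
V(w) = -7 (V(w) = -5 - 2 = -7)
r(q) = (6 + q)/(-7 + q) (r(q) = (q + 6)/(q - 7) = (6 + q)/(-7 + q))
(1019 - 1*(-277))*r(-4) = (1019 - 1*(-277))*((6 - 4)/(-7 - 4)) = (1019 + 277)*(2/(-11)) = 1296*(-1/11*2) = 1296*(-2/11) = -2592/11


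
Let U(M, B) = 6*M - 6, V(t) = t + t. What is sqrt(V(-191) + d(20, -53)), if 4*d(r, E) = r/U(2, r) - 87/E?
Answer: I*sqrt(38503599)/318 ≈ 19.513*I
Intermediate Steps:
V(t) = 2*t
U(M, B) = -6 + 6*M
d(r, E) = -87/(4*E) + r/24 (d(r, E) = (r/(-6 + 6*2) - 87/E)/4 = (r/(-6 + 12) - 87/E)/4 = (r/6 - 87/E)/4 = (-87/E + r/6)/4 = -87/(4*E) + r/24)
sqrt(V(-191) + d(20, -53)) = sqrt(2*(-191) + (1/24)*(-522 - 53*20)/(-53)) = sqrt(-382 + (1/24)*(-1/53)*(-522 - 1060)) = sqrt(-382 + (1/24)*(-1/53)*(-1582)) = sqrt(-382 + 791/636) = sqrt(-242161/636) = I*sqrt(38503599)/318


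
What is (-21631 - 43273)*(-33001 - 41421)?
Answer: 4830285488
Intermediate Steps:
(-21631 - 43273)*(-33001 - 41421) = -64904*(-74422) = 4830285488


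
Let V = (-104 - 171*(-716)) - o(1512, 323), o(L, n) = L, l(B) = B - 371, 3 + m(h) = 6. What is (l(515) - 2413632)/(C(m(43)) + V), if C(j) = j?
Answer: -2413488/120823 ≈ -19.975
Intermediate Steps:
m(h) = 3 (m(h) = -3 + 6 = 3)
l(B) = -371 + B
V = 120820 (V = (-104 - 171*(-716)) - 1*1512 = (-104 + 122436) - 1512 = 122332 - 1512 = 120820)
(l(515) - 2413632)/(C(m(43)) + V) = ((-371 + 515) - 2413632)/(3 + 120820) = (144 - 2413632)/120823 = -2413488*1/120823 = -2413488/120823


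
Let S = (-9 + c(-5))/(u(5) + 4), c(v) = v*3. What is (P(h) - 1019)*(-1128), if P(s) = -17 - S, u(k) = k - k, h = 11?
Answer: 1161840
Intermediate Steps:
c(v) = 3*v
u(k) = 0
S = -6 (S = (-9 + 3*(-5))/(0 + 4) = (-9 - 15)/4 = -24*¼ = -6)
P(s) = -11 (P(s) = -17 - 1*(-6) = -17 + 6 = -11)
(P(h) - 1019)*(-1128) = (-11 - 1019)*(-1128) = -1030*(-1128) = 1161840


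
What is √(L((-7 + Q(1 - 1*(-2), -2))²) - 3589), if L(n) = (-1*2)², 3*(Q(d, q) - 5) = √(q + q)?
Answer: I*√3585 ≈ 59.875*I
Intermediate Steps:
Q(d, q) = 5 + √2*√q/3 (Q(d, q) = 5 + √(q + q)/3 = 5 + √(2*q)/3 = 5 + (√2*√q)/3 = 5 + √2*√q/3)
L(n) = 4 (L(n) = (-2)² = 4)
√(L((-7 + Q(1 - 1*(-2), -2))²) - 3589) = √(4 - 3589) = √(-3585) = I*√3585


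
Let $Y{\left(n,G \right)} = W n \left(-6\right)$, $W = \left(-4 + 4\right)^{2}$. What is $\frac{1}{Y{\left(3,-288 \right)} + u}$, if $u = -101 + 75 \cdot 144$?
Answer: $\frac{1}{10699} \approx 9.3467 \cdot 10^{-5}$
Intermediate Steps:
$W = 0$ ($W = 0^{2} = 0$)
$Y{\left(n,G \right)} = 0$ ($Y{\left(n,G \right)} = 0 n \left(-6\right) = 0 \left(-6\right) = 0$)
$u = 10699$ ($u = -101 + 10800 = 10699$)
$\frac{1}{Y{\left(3,-288 \right)} + u} = \frac{1}{0 + 10699} = \frac{1}{10699}$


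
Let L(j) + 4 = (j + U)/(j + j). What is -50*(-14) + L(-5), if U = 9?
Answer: 3478/5 ≈ 695.60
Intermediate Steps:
L(j) = -4 + (9 + j)/(2*j) (L(j) = -4 + (j + 9)/(j + j) = -4 + (9 + j)/((2*j)) = -4 + (9 + j)*(1/(2*j)) = -4 + (9 + j)/(2*j))
-50*(-14) + L(-5) = -50*(-14) + (½)*(9 - 7*(-5))/(-5) = 700 + (½)*(-⅕)*(9 + 35) = 700 + (½)*(-⅕)*44 = 700 - 22/5 = 3478/5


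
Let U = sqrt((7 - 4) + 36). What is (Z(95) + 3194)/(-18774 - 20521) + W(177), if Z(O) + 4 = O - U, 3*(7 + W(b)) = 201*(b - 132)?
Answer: 23639215/7859 + sqrt(39)/39295 ≈ 3007.9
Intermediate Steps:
U = sqrt(39) (U = sqrt(3 + 36) = sqrt(39) ≈ 6.2450)
W(b) = -8851 + 67*b (W(b) = -7 + (201*(b - 132))/3 = -7 + (201*(-132 + b))/3 = -7 + (-26532 + 201*b)/3 = -7 + (-8844 + 67*b) = -8851 + 67*b)
Z(O) = -4 + O - sqrt(39) (Z(O) = -4 + (O - sqrt(39)) = -4 + O - sqrt(39))
(Z(95) + 3194)/(-18774 - 20521) + W(177) = ((-4 + 95 - sqrt(39)) + 3194)/(-18774 - 20521) + (-8851 + 67*177) = ((91 - sqrt(39)) + 3194)/(-39295) + (-8851 + 11859) = (3285 - sqrt(39))*(-1/39295) + 3008 = (-657/7859 + sqrt(39)/39295) + 3008 = 23639215/7859 + sqrt(39)/39295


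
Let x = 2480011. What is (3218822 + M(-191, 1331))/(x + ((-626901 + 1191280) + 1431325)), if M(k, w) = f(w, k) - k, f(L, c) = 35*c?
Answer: 1070776/1491905 ≈ 0.71772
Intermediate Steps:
M(k, w) = 34*k (M(k, w) = 35*k - k = 34*k)
(3218822 + M(-191, 1331))/(x + ((-626901 + 1191280) + 1431325)) = (3218822 + 34*(-191))/(2480011 + ((-626901 + 1191280) + 1431325)) = (3218822 - 6494)/(2480011 + (564379 + 1431325)) = 3212328/(2480011 + 1995704) = 3212328/4475715 = 3212328*(1/4475715) = 1070776/1491905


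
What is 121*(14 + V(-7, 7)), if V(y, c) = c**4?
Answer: 292215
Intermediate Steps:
121*(14 + V(-7, 7)) = 121*(14 + 7**4) = 121*(14 + 2401) = 121*2415 = 292215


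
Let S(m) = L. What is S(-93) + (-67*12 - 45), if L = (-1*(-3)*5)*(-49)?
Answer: -1584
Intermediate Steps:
L = -735 (L = (3*5)*(-49) = 15*(-49) = -735)
S(m) = -735
S(-93) + (-67*12 - 45) = -735 + (-67*12 - 45) = -735 + (-804 - 45) = -735 - 849 = -1584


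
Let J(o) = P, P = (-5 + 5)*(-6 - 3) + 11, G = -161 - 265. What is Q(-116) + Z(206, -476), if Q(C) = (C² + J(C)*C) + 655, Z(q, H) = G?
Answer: 12409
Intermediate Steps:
G = -426
Z(q, H) = -426
P = 11 (P = 0*(-9) + 11 = 0 + 11 = 11)
J(o) = 11
Q(C) = 655 + C² + 11*C (Q(C) = (C² + 11*C) + 655 = 655 + C² + 11*C)
Q(-116) + Z(206, -476) = (655 + (-116)² + 11*(-116)) - 426 = (655 + 13456 - 1276) - 426 = 12835 - 426 = 12409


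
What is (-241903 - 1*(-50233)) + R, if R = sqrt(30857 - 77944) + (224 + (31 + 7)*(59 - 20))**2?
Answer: 2718766 + I*sqrt(47087) ≈ 2.7188e+6 + 217.0*I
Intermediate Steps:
R = 2910436 + I*sqrt(47087) (R = sqrt(-47087) + (224 + 38*39)**2 = I*sqrt(47087) + (224 + 1482)**2 = I*sqrt(47087) + 1706**2 = I*sqrt(47087) + 2910436 = 2910436 + I*sqrt(47087) ≈ 2.9104e+6 + 217.0*I)
(-241903 - 1*(-50233)) + R = (-241903 - 1*(-50233)) + (2910436 + I*sqrt(47087)) = (-241903 + 50233) + (2910436 + I*sqrt(47087)) = -191670 + (2910436 + I*sqrt(47087)) = 2718766 + I*sqrt(47087)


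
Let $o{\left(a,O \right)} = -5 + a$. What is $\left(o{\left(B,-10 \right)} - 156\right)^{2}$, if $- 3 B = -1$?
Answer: $\frac{232324}{9} \approx 25814.0$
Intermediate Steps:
$B = \frac{1}{3}$ ($B = \left(- \frac{1}{3}\right) \left(-1\right) = \frac{1}{3} \approx 0.33333$)
$\left(o{\left(B,-10 \right)} - 156\right)^{2} = \left(\left(-5 + \frac{1}{3}\right) - 156\right)^{2} = \left(- \frac{14}{3} - 156\right)^{2} = \left(- \frac{482}{3}\right)^{2} = \frac{232324}{9}$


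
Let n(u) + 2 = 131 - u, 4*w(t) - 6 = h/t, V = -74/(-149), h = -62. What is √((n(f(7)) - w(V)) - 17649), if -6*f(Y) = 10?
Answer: I*√861909339/222 ≈ 132.24*I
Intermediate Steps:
f(Y) = -5/3 (f(Y) = -⅙*10 = -5/3)
V = 74/149 (V = -74*(-1/149) = 74/149 ≈ 0.49664)
w(t) = 3/2 - 31/(2*t) (w(t) = 3/2 + (-62/t)/4 = 3/2 - 31/(2*t))
n(u) = 129 - u (n(u) = -2 + (131 - u) = 129 - u)
√((n(f(7)) - w(V)) - 17649) = √(((129 - 1*(-5/3)) - (-31 + 3*(74/149))/(2*74/149)) - 17649) = √(((129 + 5/3) - 149*(-31 + 222/149)/(2*74)) - 17649) = √((392/3 - 149*(-4397)/(2*74*149)) - 17649) = √((392/3 - 1*(-4397/148)) - 17649) = √((392/3 + 4397/148) - 17649) = √(71207/444 - 17649) = √(-7764949/444) = I*√861909339/222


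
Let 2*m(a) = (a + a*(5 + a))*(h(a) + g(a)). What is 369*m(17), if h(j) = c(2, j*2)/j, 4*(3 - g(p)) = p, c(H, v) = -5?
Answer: -891135/8 ≈ -1.1139e+5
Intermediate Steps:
g(p) = 3 - p/4
h(j) = -5/j
m(a) = (a + a*(5 + a))*(3 - 5/a - a/4)/2 (m(a) = ((a + a*(5 + a))*(-5/a + (3 - a/4)))/2 = ((a + a*(5 + a))*(3 - 5/a - a/4))/2 = (a + a*(5 + a))*(3 - 5/a - a/4)/2)
369*m(17) = 369*(-15 + (⅛)*17*(52 - 6*17 - 1*17*(-12 + 17))) = 369*(-15 + (⅛)*17*(52 - 102 - 1*17*5)) = 369*(-15 + (⅛)*17*(52 - 102 - 85)) = 369*(-15 + (⅛)*17*(-135)) = 369*(-15 - 2295/8) = 369*(-2415/8) = -891135/8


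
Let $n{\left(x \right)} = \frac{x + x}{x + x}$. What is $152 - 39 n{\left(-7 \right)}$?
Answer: $113$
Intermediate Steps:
$n{\left(x \right)} = 1$ ($n{\left(x \right)} = \frac{2 x}{2 x} = 2 x \frac{1}{2 x} = 1$)
$152 - 39 n{\left(-7 \right)} = 152 - 39 = 113$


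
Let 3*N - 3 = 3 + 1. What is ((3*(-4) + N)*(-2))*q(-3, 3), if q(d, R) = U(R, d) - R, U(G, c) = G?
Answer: 0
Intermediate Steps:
q(d, R) = 0 (q(d, R) = R - R = 0)
N = 7/3 (N = 1 + (3 + 1)/3 = 1 + (⅓)*4 = 1 + 4/3 = 7/3 ≈ 2.3333)
((3*(-4) + N)*(-2))*q(-3, 3) = ((3*(-4) + 7/3)*(-2))*0 = ((-12 + 7/3)*(-2))*0 = -29/3*(-2)*0 = (58/3)*0 = 0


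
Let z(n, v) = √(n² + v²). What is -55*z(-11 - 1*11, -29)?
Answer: -275*√53 ≈ -2002.0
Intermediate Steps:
-55*z(-11 - 1*11, -29) = -55*√((-11 - 1*11)² + (-29)²) = -55*√((-11 - 11)² + 841) = -55*√((-22)² + 841) = -55*√(484 + 841) = -275*√53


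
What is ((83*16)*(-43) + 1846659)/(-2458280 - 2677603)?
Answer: -1789555/5135883 ≈ -0.34844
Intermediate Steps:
((83*16)*(-43) + 1846659)/(-2458280 - 2677603) = (1328*(-43) + 1846659)/(-5135883) = (-57104 + 1846659)*(-1/5135883) = 1789555*(-1/5135883) = -1789555/5135883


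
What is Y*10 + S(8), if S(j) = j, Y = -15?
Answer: -142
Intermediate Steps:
Y*10 + S(8) = -15*10 + 8 = -150 + 8 = -142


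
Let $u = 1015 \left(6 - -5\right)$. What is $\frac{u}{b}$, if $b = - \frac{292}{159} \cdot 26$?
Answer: $- \frac{1775235}{7592} \approx -233.83$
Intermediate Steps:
$b = - \frac{7592}{159}$ ($b = \left(-292\right) \frac{1}{159} \cdot 26 = \left(- \frac{292}{159}\right) 26 = - \frac{7592}{159} \approx -47.748$)
$u = 11165$ ($u = 1015 \left(6 + 5\right) = 1015 \cdot 11 = 11165$)
$\frac{u}{b} = \frac{11165}{- \frac{7592}{159}} = 11165 \left(- \frac{159}{7592}\right) = - \frac{1775235}{7592}$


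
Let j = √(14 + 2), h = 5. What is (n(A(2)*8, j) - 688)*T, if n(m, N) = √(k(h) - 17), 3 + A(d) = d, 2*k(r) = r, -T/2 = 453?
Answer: 623328 - 453*I*√58 ≈ 6.2333e+5 - 3449.9*I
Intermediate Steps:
T = -906 (T = -2*453 = -906)
k(r) = r/2
j = 4 (j = √16 = 4)
A(d) = -3 + d
n(m, N) = I*√58/2 (n(m, N) = √((½)*5 - 17) = √(5/2 - 17) = √(-29/2) = I*√58/2)
(n(A(2)*8, j) - 688)*T = (I*√58/2 - 688)*(-906) = (-688 + I*√58/2)*(-906) = 623328 - 453*I*√58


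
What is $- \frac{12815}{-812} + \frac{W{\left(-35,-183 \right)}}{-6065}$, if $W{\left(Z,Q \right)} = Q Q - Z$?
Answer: $\frac{50501487}{4924780} \approx 10.255$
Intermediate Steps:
$W{\left(Z,Q \right)} = Q^{2} - Z$
$- \frac{12815}{-812} + \frac{W{\left(-35,-183 \right)}}{-6065} = - \frac{12815}{-812} + \frac{\left(-183\right)^{2} - -35}{-6065} = \left(-12815\right) \left(- \frac{1}{812}\right) + \left(33489 + 35\right) \left(- \frac{1}{6065}\right) = \frac{12815}{812} + 33524 \left(- \frac{1}{6065}\right) = \frac{12815}{812} - \frac{33524}{6065} = \frac{50501487}{4924780}$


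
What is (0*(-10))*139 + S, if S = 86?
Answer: 86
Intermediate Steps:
(0*(-10))*139 + S = (0*(-10))*139 + 86 = 0*139 + 86 = 0 + 86 = 86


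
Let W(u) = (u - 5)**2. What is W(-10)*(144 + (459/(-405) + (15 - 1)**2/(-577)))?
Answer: 18503565/577 ≈ 32069.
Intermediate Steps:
W(u) = (-5 + u)**2
W(-10)*(144 + (459/(-405) + (15 - 1)**2/(-577))) = (-5 - 10)**2*(144 + (459/(-405) + (15 - 1)**2/(-577))) = (-15)**2*(144 + (459*(-1/405) + 14**2*(-1/577))) = 225*(144 + (-17/15 + 196*(-1/577))) = 225*(144 + (-17/15 - 196/577)) = 225*(144 - 12749/8655) = 225*(1233571/8655) = 18503565/577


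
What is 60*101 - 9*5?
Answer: 6015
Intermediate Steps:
60*101 - 9*5 = 6060 - 45 = 6015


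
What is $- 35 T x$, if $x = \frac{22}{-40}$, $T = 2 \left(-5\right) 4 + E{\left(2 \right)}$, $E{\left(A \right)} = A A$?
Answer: $-693$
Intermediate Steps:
$E{\left(A \right)} = A^{2}$
$T = -36$ ($T = 2 \left(-5\right) 4 + 2^{2} = \left(-10\right) 4 + 4 = -40 + 4 = -36$)
$x = - \frac{11}{20}$ ($x = 22 \left(- \frac{1}{40}\right) = - \frac{11}{20} \approx -0.55$)
$- 35 T x = \left(-35\right) \left(-36\right) \left(- \frac{11}{20}\right) = 1260 \left(- \frac{11}{20}\right) = -693$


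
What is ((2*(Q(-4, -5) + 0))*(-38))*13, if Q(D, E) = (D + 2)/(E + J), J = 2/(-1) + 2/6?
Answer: -1482/5 ≈ -296.40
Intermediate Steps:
J = -5/3 (J = 2*(-1) + 2*(1/6) = -2 + 1/3 = -5/3 ≈ -1.6667)
Q(D, E) = (2 + D)/(-5/3 + E) (Q(D, E) = (D + 2)/(E - 5/3) = (2 + D)/(-5/3 + E))
((2*(Q(-4, -5) + 0))*(-38))*13 = ((2*(3*(2 - 4)/(-5 + 3*(-5)) + 0))*(-38))*13 = ((2*(3*(-2)/(-5 - 15) + 0))*(-38))*13 = ((2*(3*(-2)/(-20) + 0))*(-38))*13 = ((2*(3*(-1/20)*(-2) + 0))*(-38))*13 = ((2*(3/10 + 0))*(-38))*13 = ((2*(3/10))*(-38))*13 = ((3/5)*(-38))*13 = -114/5*13 = -1482/5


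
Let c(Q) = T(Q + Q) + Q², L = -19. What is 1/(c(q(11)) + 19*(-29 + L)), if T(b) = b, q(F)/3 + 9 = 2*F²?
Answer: 1/489087 ≈ 2.0446e-6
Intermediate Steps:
q(F) = -27 + 6*F² (q(F) = -27 + 3*(2*F²) = -27 + 6*F²)
c(Q) = Q² + 2*Q (c(Q) = (Q + Q) + Q² = 2*Q + Q² = Q² + 2*Q)
1/(c(q(11)) + 19*(-29 + L)) = 1/((-27 + 6*11²)*(2 + (-27 + 6*11²)) + 19*(-29 - 19)) = 1/((-27 + 6*121)*(2 + (-27 + 6*121)) + 19*(-48)) = 1/((-27 + 726)*(2 + (-27 + 726)) - 912) = 1/(699*(2 + 699) - 912) = 1/(699*701 - 912) = 1/(489999 - 912) = 1/489087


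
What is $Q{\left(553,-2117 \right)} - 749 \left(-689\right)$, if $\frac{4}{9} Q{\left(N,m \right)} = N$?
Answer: $\frac{2069221}{4} \approx 5.1731 \cdot 10^{5}$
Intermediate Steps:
$Q{\left(N,m \right)} = \frac{9 N}{4}$
$Q{\left(553,-2117 \right)} - 749 \left(-689\right) = \frac{9}{4} \cdot 553 - 749 \left(-689\right) = \frac{4977}{4} - -516061 = \frac{4977}{4} + 516061 = \frac{2069221}{4}$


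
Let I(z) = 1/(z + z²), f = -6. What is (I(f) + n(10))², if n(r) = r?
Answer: 90601/900 ≈ 100.67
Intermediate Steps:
(I(f) + n(10))² = (1/((-6)*(1 - 6)) + 10)² = (-⅙/(-5) + 10)² = (-⅙*(-⅕) + 10)² = (1/30 + 10)² = (301/30)² = 90601/900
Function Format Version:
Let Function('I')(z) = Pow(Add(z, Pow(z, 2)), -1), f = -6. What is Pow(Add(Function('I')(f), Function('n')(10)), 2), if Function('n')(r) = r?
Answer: Rational(90601, 900) ≈ 100.67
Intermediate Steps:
Pow(Add(Function('I')(f), Function('n')(10)), 2) = Pow(Add(Mul(Pow(-6, -1), Pow(Add(1, -6), -1)), 10), 2) = Pow(Add(Mul(Rational(-1, 6), Pow(-5, -1)), 10), 2) = Pow(Add(Mul(Rational(-1, 6), Rational(-1, 5)), 10), 2) = Pow(Add(Rational(1, 30), 10), 2) = Pow(Rational(301, 30), 2) = Rational(90601, 900)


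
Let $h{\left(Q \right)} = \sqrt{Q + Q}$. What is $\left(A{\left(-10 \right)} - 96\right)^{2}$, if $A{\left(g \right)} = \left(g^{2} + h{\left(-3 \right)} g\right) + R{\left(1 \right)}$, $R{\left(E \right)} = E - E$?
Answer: $-584 - 80 i \sqrt{6} \approx -584.0 - 195.96 i$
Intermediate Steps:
$h{\left(Q \right)} = \sqrt{2} \sqrt{Q}$ ($h{\left(Q \right)} = \sqrt{2 Q} = \sqrt{2} \sqrt{Q}$)
$R{\left(E \right)} = 0$
$A{\left(g \right)} = g^{2} + i g \sqrt{6}$ ($A{\left(g \right)} = \left(g^{2} + \sqrt{2} \sqrt{-3} g\right) + 0 = \left(g^{2} + \sqrt{2} i \sqrt{3} g\right) + 0 = \left(g^{2} + i \sqrt{6} g\right) + 0 = \left(g^{2} + i g \sqrt{6}\right) + 0 = g^{2} + i g \sqrt{6}$)
$\left(A{\left(-10 \right)} - 96\right)^{2} = \left(- 10 \left(-10 + i \sqrt{6}\right) - 96\right)^{2} = \left(\left(100 - 10 i \sqrt{6}\right) - 96\right)^{2} = \left(4 - 10 i \sqrt{6}\right)^{2}$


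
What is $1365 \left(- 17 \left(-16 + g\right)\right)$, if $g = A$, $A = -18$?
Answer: $788970$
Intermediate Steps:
$g = -18$
$1365 \left(- 17 \left(-16 + g\right)\right) = 1365 \left(- 17 \left(-16 - 18\right)\right) = 1365 \left(\left(-17\right) \left(-34\right)\right) = 1365 \cdot 578 = 788970$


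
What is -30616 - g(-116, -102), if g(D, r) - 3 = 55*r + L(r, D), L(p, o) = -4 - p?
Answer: -25107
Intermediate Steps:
g(D, r) = -1 + 54*r (g(D, r) = 3 + (55*r + (-4 - r)) = 3 + (-4 + 54*r) = -1 + 54*r)
-30616 - g(-116, -102) = -30616 - (-1 + 54*(-102)) = -30616 - (-1 - 5508) = -30616 - 1*(-5509) = -30616 + 5509 = -25107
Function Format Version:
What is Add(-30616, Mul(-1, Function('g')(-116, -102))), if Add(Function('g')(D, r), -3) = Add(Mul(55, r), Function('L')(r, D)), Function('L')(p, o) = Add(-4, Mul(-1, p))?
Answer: -25107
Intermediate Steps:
Function('g')(D, r) = Add(-1, Mul(54, r)) (Function('g')(D, r) = Add(3, Add(Mul(55, r), Add(-4, Mul(-1, r)))) = Add(3, Add(-4, Mul(54, r))) = Add(-1, Mul(54, r)))
Add(-30616, Mul(-1, Function('g')(-116, -102))) = Add(-30616, Mul(-1, Add(-1, Mul(54, -102)))) = Add(-30616, Mul(-1, Add(-1, -5508))) = Add(-30616, Mul(-1, -5509)) = Add(-30616, 5509) = -25107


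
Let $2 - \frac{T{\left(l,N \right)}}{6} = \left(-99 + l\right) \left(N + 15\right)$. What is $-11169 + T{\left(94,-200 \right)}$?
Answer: $-16707$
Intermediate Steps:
$T{\left(l,N \right)} = 12 - 6 \left(-99 + l\right) \left(15 + N\right)$ ($T{\left(l,N \right)} = 12 - 6 \left(-99 + l\right) \left(N + 15\right) = 12 - 6 \left(-99 + l\right) \left(15 + N\right)$)
$-11169 + T{\left(94,-200 \right)} = -11169 + \left(8922 - 8460 + 594 \left(-200\right) - \left(-1200\right) 94\right) = -11169 + \left(8922 - 8460 - 118800 + 112800\right) = -11169 - 5538 = -16707$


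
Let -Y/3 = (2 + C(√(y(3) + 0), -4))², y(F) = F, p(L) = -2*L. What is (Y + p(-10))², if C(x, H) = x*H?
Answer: 25408 - 13056*√3 ≈ 2794.3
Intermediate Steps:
C(x, H) = H*x
Y = -3*(2 - 4*√3)² (Y = -3*(2 - 4*√(3 + 0))² = -3*(2 - 4*√3)² ≈ -72.862)
(Y + p(-10))² = ((-156 + 48*√3) - 2*(-10))² = ((-156 + 48*√3) + 20)² = (-136 + 48*√3)²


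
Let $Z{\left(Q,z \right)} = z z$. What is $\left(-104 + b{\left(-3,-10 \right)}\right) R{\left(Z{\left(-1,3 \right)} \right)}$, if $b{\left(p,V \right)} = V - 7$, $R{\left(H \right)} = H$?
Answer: $-1089$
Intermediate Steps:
$Z{\left(Q,z \right)} = z^{2}$
$b{\left(p,V \right)} = -7 + V$
$\left(-104 + b{\left(-3,-10 \right)}\right) R{\left(Z{\left(-1,3 \right)} \right)} = \left(-104 - 17\right) 3^{2} = \left(-104 - 17\right) 9 = \left(-121\right) 9 = -1089$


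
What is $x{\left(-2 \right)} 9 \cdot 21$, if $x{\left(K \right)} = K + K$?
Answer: $-756$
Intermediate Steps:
$x{\left(K \right)} = 2 K$
$x{\left(-2 \right)} 9 \cdot 21 = 2 \left(-2\right) 9 \cdot 21 = \left(-4\right) 9 \cdot 21 = \left(-36\right) 21 = -756$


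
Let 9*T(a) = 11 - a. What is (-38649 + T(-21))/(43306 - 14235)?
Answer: -49687/37377 ≈ -1.3293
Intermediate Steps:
T(a) = 11/9 - a/9 (T(a) = (11 - a)/9 = 11/9 - a/9)
(-38649 + T(-21))/(43306 - 14235) = (-38649 + (11/9 - ⅑*(-21)))/(43306 - 14235) = (-38649 + (11/9 + 7/3))/29071 = (-38649 + 32/9)*(1/29071) = -347809/9*1/29071 = -49687/37377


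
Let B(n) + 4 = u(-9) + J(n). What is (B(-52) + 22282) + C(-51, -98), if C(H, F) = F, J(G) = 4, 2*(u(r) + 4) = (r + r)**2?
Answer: 22342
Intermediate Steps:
u(r) = -4 + 2*r**2 (u(r) = -4 + (r + r)**2/2 = -4 + (2*r)**2/2 = -4 + (4*r**2)/2 = -4 + 2*r**2)
B(n) = 158 (B(n) = -4 + ((-4 + 2*(-9)**2) + 4) = -4 + ((-4 + 2*81) + 4) = -4 + ((-4 + 162) + 4) = -4 + (158 + 4) = -4 + 162 = 158)
(B(-52) + 22282) + C(-51, -98) = (158 + 22282) - 98 = 22440 - 98 = 22342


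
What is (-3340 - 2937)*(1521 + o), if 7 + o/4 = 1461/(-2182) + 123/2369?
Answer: -24181458313277/2584579 ≈ -9.3560e+6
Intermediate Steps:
o = -78753658/2584579 (o = -28 + 4*(1461/(-2182) + 123/2369) = -28 + 4*(1461*(-1/2182) + 123*(1/2369)) = -28 + 4*(-1461/2182 + 123/2369) = -28 + 4*(-3192723/5169158) = -28 - 6385446/2584579 = -78753658/2584579 ≈ -30.471)
(-3340 - 2937)*(1521 + o) = (-3340 - 2937)*(1521 - 78753658/2584579) = -6277*3852391001/2584579 = -24181458313277/2584579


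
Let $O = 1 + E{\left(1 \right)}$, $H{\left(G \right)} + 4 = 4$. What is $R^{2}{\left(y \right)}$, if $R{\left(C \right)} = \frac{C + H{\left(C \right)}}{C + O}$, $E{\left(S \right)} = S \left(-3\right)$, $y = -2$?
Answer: $\frac{1}{4} \approx 0.25$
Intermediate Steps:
$E{\left(S \right)} = - 3 S$
$H{\left(G \right)} = 0$ ($H{\left(G \right)} = -4 + 4 = 0$)
$O = -2$ ($O = 1 - 3 = -2$)
$R{\left(C \right)} = \frac{C}{-2 + C}$ ($R{\left(C \right)} = \frac{C + 0}{C - 2} = \frac{C}{-2 + C}$)
$R^{2}{\left(y \right)} = \left(- \frac{2}{-2 - 2}\right)^{2} = \left(- \frac{2}{-4}\right)^{2} = \left(\left(-2\right) \left(- \frac{1}{4}\right)\right)^{2} = \left(\frac{1}{2}\right)^{2} = \frac{1}{4}$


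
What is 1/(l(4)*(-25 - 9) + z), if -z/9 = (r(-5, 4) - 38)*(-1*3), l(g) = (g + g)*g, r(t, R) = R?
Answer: -1/2006 ≈ -0.00049850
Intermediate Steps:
l(g) = 2*g² (l(g) = (2*g)*g = 2*g²)
z = -918 (z = -9*(4 - 38)*(-1*3) = -(-306)*(-3) = -9*102 = -918)
1/(l(4)*(-25 - 9) + z) = 1/((2*4²)*(-25 - 9) - 918) = 1/((2*16)*(-34) - 918) = 1/(32*(-34) - 918) = 1/(-1088 - 918) = 1/(-2006) = -1/2006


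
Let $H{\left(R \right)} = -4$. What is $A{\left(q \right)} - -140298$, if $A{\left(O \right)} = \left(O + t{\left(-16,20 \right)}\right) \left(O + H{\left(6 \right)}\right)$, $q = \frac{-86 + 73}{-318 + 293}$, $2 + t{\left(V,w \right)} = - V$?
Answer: $\frac{87654669}{625} \approx 1.4025 \cdot 10^{5}$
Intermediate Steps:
$t{\left(V,w \right)} = -2 - V$
$q = \frac{13}{25}$ ($q = - \frac{13}{-25} = \left(-13\right) \left(- \frac{1}{25}\right) = \frac{13}{25} \approx 0.52$)
$A{\left(O \right)} = \left(-4 + O\right) \left(14 + O\right)$ ($A{\left(O \right)} = \left(O - -14\right) \left(O - 4\right) = \left(O + \left(-2 + 16\right)\right) \left(-4 + O\right) = \left(O + 14\right) \left(-4 + O\right) = \left(14 + O\right) \left(-4 + O\right) = \left(-4 + O\right) \left(14 + O\right)$)
$A{\left(q \right)} - -140298 = \left(-56 + \left(\frac{13}{25}\right)^{2} + 10 \cdot \frac{13}{25}\right) - -140298 = \left(-56 + \frac{169}{625} + \frac{26}{5}\right) + 140298 = - \frac{31581}{625} + 140298 = \frac{87654669}{625}$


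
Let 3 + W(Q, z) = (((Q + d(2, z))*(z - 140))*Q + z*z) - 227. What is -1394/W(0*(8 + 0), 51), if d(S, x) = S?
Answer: -1394/2371 ≈ -0.58794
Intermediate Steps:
W(Q, z) = -230 + z² + Q*(-140 + z)*(2 + Q) (W(Q, z) = -3 + ((((Q + 2)*(z - 140))*Q + z*z) - 227) = -3 + ((((2 + Q)*(-140 + z))*Q + z²) - 227) = -3 + ((((-140 + z)*(2 + Q))*Q + z²) - 227) = -3 + ((Q*(-140 + z)*(2 + Q) + z²) - 227) = -3 + ((z² + Q*(-140 + z)*(2 + Q)) - 227) = -3 + (-227 + z² + Q*(-140 + z)*(2 + Q)) = -230 + z² + Q*(-140 + z)*(2 + Q))
-1394/W(0*(8 + 0), 51) = -1394/(-230 + 51² - 0*(8 + 0) - 140*(0*(8 + 0))² + 51*(0*(8 + 0))² + 2*(0*(8 + 0))*51) = -1394/(-230 + 2601 - 0*8 - 140*(0*8)² + 51*(0*8)² + 2*(0*8)*51) = -1394/(-230 + 2601 - 280*0 - 140*0² + 51*0² + 2*0*51) = -1394/(-230 + 2601 + 0 - 140*0 + 51*0 + 0) = -1394/(-230 + 2601 + 0 + 0 + 0 + 0) = -1394/2371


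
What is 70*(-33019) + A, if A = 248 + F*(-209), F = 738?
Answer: -2465324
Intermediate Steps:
A = -153994 (A = 248 + 738*(-209) = 248 - 154242 = -153994)
70*(-33019) + A = 70*(-33019) - 153994 = -2311330 - 153994 = -2465324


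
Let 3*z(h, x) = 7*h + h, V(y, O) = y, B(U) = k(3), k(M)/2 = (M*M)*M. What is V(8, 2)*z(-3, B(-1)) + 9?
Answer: -55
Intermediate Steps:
k(M) = 2*M³ (k(M) = 2*((M*M)*M) = 2*(M²*M) = 2*M³)
B(U) = 54 (B(U) = 2*3³ = 2*27 = 54)
z(h, x) = 8*h/3 (z(h, x) = (7*h + h)/3 = (8*h)/3 = 8*h/3)
V(8, 2)*z(-3, B(-1)) + 9 = 8*((8/3)*(-3)) + 9 = 8*(-8) + 9 = -64 + 9 = -55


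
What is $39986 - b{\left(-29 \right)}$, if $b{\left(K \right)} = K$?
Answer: $40015$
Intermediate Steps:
$39986 - b{\left(-29 \right)} = 39986 - -29 = 39986 + 29 = 40015$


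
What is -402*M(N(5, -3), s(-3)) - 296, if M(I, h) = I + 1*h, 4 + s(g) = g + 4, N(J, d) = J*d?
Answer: 6940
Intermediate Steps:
s(g) = g (s(g) = -4 + (g + 4) = -4 + (4 + g) = g)
M(I, h) = I + h
-402*M(N(5, -3), s(-3)) - 296 = -402*(5*(-3) - 3) - 296 = -402*(-15 - 3) - 296 = -402*(-18) - 296 = 7236 - 296 = 6940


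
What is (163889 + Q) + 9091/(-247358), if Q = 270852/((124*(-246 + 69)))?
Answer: 74140698129341/452417782 ≈ 1.6388e+5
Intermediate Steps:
Q = -22571/1829 (Q = 270852/((124*(-177))) = 270852/(-21948) = 270852*(-1/21948) = -22571/1829 ≈ -12.341)
(163889 + Q) + 9091/(-247358) = (163889 - 22571/1829) + 9091/(-247358) = 299730410/1829 + 9091*(-1/247358) = 299730410/1829 - 9091/247358 = 74140698129341/452417782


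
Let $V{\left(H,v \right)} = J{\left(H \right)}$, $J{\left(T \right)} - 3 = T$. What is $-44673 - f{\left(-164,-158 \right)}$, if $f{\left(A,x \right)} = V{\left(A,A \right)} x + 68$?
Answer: $-70179$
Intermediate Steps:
$J{\left(T \right)} = 3 + T$
$V{\left(H,v \right)} = 3 + H$
$f{\left(A,x \right)} = 68 + x \left(3 + A\right)$ ($f{\left(A,x \right)} = \left(3 + A\right) x + 68 = x \left(3 + A\right) + 68 = 68 + x \left(3 + A\right)$)
$-44673 - f{\left(-164,-158 \right)} = -44673 - \left(68 - 158 \left(3 - 164\right)\right) = -44673 - \left(68 - -25438\right) = -44673 - \left(68 + 25438\right) = -44673 - 25506 = -70179$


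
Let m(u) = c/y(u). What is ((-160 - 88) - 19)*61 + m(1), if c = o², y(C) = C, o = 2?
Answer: -16283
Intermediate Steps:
c = 4 (c = 2² = 4)
m(u) = 4/u
((-160 - 88) - 19)*61 + m(1) = ((-160 - 88) - 19)*61 + 4/1 = (-248 - 19)*61 + 4*1 = -267*61 + 4 = -16287 + 4 = -16283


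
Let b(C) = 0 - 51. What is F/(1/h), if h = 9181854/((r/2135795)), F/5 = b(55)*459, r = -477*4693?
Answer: 255035305020409650/248729 ≈ 1.0254e+12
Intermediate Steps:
b(C) = -51
r = -2238561
F = -117045 (F = 5*(-51*459) = 5*(-23409) = -117045)
h = -2178950873770/248729 (h = 9181854/((-2238561/2135795)) = 9181854/((-2238561*1/2135795)) = 9181854/(-2238561/2135795) = 9181854*(-2135795/2238561) = -2178950873770/248729 ≈ -8.7603e+6)
F/(1/h) = -117045/(1/(-2178950873770/248729)) = -117045/(-248729/2178950873770) = -117045*(-2178950873770/248729) = 255035305020409650/248729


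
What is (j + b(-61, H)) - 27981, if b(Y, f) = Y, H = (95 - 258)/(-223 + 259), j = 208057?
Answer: 180015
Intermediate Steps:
H = -163/36 ≈ -4.5278
(j + b(-61, H)) - 27981 = (208057 - 61) - 27981 = 207996 - 27981 = 180015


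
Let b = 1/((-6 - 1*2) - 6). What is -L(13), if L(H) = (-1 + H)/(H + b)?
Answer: -168/181 ≈ -0.92818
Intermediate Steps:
b = -1/14 (b = 1/((-6 - 2) - 6) = 1/(-8 - 6) = 1/(-14) = -1/14 ≈ -0.071429)
L(H) = (-1 + H)/(-1/14 + H) (L(H) = (-1 + H)/(H - 1/14) = (-1 + H)/(-1/14 + H))
-L(13) = -14*(-1 + 13)/(-1 + 14*13) = -14*12/(-1 + 182) = -14*12/181 = -1*168/181 = -168/181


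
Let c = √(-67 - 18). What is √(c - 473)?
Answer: √(-473 + I*√85) ≈ 0.2119 + 21.75*I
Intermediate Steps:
c = I*√85 (c = √(-85) = I*√85 ≈ 9.2195*I)
√(c - 473) = √(I*√85 - 473) = √(-473 + I*√85)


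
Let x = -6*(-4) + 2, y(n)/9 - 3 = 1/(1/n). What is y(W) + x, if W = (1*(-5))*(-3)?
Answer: 188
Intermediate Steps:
W = 15 (W = -5*(-3) = 15)
y(n) = 27 + 9*n (y(n) = 27 + 9/(1/n) = 27 + 9*n)
x = 26 (x = 24 + 2 = 26)
y(W) + x = (27 + 9*15) + 26 = (27 + 135) + 26 = 162 + 26 = 188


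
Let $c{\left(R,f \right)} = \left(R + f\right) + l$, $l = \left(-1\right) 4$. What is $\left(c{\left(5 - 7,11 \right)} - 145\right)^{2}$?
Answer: $19600$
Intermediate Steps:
$l = -4$
$c{\left(R,f \right)} = -4 + R + f$ ($c{\left(R,f \right)} = \left(R + f\right) - 4 = -4 + R + f$)
$\left(c{\left(5 - 7,11 \right)} - 145\right)^{2} = \left(\left(-4 + \left(5 - 7\right) + 11\right) - 145\right)^{2} = \left(\left(-4 - 2 + 11\right) - 145\right)^{2} = \left(5 - 145\right)^{2} = \left(-140\right)^{2} = 19600$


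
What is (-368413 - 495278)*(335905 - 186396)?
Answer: -129129577719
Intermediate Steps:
(-368413 - 495278)*(335905 - 186396) = -863691*149509 = -129129577719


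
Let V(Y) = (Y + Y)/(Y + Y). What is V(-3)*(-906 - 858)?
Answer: -1764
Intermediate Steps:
V(Y) = 1 (V(Y) = (2*Y)/((2*Y)) = (2*Y)*(1/(2*Y)) = 1)
V(-3)*(-906 - 858) = 1*(-906 - 858) = 1*(-1764) = -1764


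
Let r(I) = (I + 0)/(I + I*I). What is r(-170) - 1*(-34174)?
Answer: 5775405/169 ≈ 34174.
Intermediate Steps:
r(I) = I/(I + I²)
r(-170) - 1*(-34174) = 1/(1 - 170) - 1*(-34174) = 1/(-169) + 34174 = -1/169 + 34174 = 5775405/169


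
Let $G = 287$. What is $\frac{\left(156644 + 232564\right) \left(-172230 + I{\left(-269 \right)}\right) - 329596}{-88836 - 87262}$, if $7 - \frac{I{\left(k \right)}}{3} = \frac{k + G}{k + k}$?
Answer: $\frac{9014917779838}{23685181} \approx 3.8061 \cdot 10^{5}$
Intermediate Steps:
$I{\left(k \right)} = 21 - \frac{3 \left(287 + k\right)}{2 k}$ ($I{\left(k \right)} = 21 - 3 \frac{k + 287}{k + k} = 21 - 3 \frac{287 + k}{2 k} = 21 - \frac{3 \left(287 + k\right)}{2 k}$)
$\frac{\left(156644 + 232564\right) \left(-172230 + I{\left(-269 \right)}\right) - 329596}{-88836 - 87262} = \frac{\left(156644 + 232564\right) \left(-172230 + \frac{3 \left(-287 + 13 \left(-269\right)\right)}{2 \left(-269\right)}\right) - 329596}{-88836 - 87262} = \frac{389208 \left(-172230 + \frac{3}{2} \left(- \frac{1}{269}\right) \left(-287 - 3497\right)\right) - 329596}{-176098} = \left(389208 \left(-172230 + \frac{3}{2} \left(- \frac{1}{269}\right) \left(-3784\right)\right) - 329596\right) \left(- \frac{1}{176098}\right) = \left(389208 \left(-172230 + \frac{5676}{269}\right) - 329596\right) \left(- \frac{1}{176098}\right) = \left(389208 \left(- \frac{46324194}{269}\right) - 329596\right) \left(- \frac{1}{176098}\right) = \left(- \frac{18029746898352}{269} - 329596\right) \left(- \frac{1}{176098}\right) = \left(- \frac{18029835559676}{269}\right) \left(- \frac{1}{176098}\right) = \frac{9014917779838}{23685181}$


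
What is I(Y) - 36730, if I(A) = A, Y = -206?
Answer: -36936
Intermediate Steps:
I(Y) - 36730 = -206 - 36730 = -36936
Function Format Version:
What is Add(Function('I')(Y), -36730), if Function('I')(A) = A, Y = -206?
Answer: -36936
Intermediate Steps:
Add(Function('I')(Y), -36730) = Add(-206, -36730) = -36936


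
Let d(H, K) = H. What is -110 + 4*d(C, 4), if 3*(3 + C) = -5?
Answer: -386/3 ≈ -128.67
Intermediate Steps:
C = -14/3 (C = -3 + (1/3)*(-5) = -3 - 5/3 = -14/3 ≈ -4.6667)
-110 + 4*d(C, 4) = -110 + 4*(-14/3) = -110 - 56/3 = -386/3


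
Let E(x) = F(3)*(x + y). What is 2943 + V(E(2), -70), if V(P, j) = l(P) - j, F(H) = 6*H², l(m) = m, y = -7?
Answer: 2743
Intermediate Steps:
E(x) = -378 + 54*x (E(x) = (6*3²)*(x - 7) = (6*9)*(-7 + x) = 54*(-7 + x) = -378 + 54*x)
V(P, j) = P - j
2943 + V(E(2), -70) = 2943 + ((-378 + 54*2) - 1*(-70)) = 2943 + ((-378 + 108) + 70) = 2943 + (-270 + 70) = 2943 - 200 = 2743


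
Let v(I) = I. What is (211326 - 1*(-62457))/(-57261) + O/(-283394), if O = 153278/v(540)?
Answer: -6984424163773/1460468145060 ≈ -4.7823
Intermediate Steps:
O = 76639/270 (O = 153278/540 = 153278*(1/540) = 76639/270 ≈ 283.85)
(211326 - 1*(-62457))/(-57261) + O/(-283394) = (211326 - 1*(-62457))/(-57261) + (76639/270)/(-283394) = (211326 + 62457)*(-1/57261) + (76639/270)*(-1/283394) = 273783*(-1/57261) - 76639/76516380 = -91261/19087 - 76639/76516380 = -6984424163773/1460468145060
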